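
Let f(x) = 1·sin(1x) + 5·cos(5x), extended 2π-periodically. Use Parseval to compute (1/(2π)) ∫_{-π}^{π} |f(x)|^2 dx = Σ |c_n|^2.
Σ |c_n|^2 = 13

Expand |f|^2 and use orthogonality of {sin(nx), cos(mx)} on [-π, π]:
  ∫_{-π}^{π} sin(nx)^2 dx = π, ∫ cos(mx)^2 dx = π, and cross terms integrate to 0.
So ∫_{-π}^{π} f(x)^2 dx = 1^2 · π + 5^2 · π = (1 + 25)π.
Divide by 2π: (1 + 25)/2 = 13.
By Parseval, this equals Σ |c_n|^2.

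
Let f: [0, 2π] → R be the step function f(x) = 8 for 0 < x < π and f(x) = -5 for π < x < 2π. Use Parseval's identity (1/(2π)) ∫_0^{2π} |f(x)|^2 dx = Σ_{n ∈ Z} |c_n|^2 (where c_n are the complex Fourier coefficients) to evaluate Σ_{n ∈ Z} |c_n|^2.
Σ |c_n|^2 = 89/2

Parseval equates the L^2 energy of f (normalised by 1/(2π)) with the ℓ^2 sum of its Fourier coefficients: (1/(2π)) ∫_0^{2π} |f|^2 = Σ |c_n|^2.
Compute the left side: (1/(2π)) [∫_0^π 8^2 dx + ∫_π^{2π} (-5)^2 dx] = (1/(2π)) · (64π + 25π) = (64 + 25)/2 = 89/2.
So Σ_{n ∈ Z} |c_n|^2 = 89/2.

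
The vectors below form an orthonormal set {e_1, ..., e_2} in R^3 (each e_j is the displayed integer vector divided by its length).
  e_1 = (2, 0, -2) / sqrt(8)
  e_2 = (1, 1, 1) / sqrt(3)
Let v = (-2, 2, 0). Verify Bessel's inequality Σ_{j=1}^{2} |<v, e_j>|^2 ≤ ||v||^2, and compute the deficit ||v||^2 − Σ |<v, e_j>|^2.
Σ |<v, e_j>|^2 = 2; ||v||^2 = 8; deficit = 6

Write each e_j = u_j / sqrt(<u_j, u_j>) where u_j is the displayed integer vector. Then <v, e_j> = <v, u_j> / sqrt(<u_j, u_j>), so |<v, e_j>|^2 = <v, u_j>^2 / <u_j, u_j>.
Coefficients: <v, e_1> = -4/sqrt(8), <v, e_2> = 0/sqrt(3).
Square and sum: Σ |<v, e_j>|^2 = 2.
Compute ||v||^2 = v·v = 8.
Deficit = 8 − 2 = 6 ≥ 0, confirming Bessel's inequality. (The deficit equals ||v − Σ <v,e_j> e_j||^2, the squared distance from v to span{e_j}.)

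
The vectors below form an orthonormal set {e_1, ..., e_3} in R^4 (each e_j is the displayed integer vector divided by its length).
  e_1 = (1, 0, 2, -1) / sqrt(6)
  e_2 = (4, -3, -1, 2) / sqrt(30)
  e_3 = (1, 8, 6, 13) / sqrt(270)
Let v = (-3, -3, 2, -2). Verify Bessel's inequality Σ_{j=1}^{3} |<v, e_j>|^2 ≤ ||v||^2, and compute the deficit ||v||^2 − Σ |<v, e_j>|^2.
Σ |<v, e_j>|^2 = 563/54; ||v||^2 = 26; deficit = 841/54

Write each e_j = u_j / sqrt(<u_j, u_j>) where u_j is the displayed integer vector. Then <v, e_j> = <v, u_j> / sqrt(<u_j, u_j>), so |<v, e_j>|^2 = <v, u_j>^2 / <u_j, u_j>.
Coefficients: <v, e_1> = 3/sqrt(6), <v, e_2> = -9/sqrt(30), <v, e_3> = -41/sqrt(270).
Square and sum: Σ |<v, e_j>|^2 = 563/54.
Compute ||v||^2 = v·v = 26.
Deficit = 26 − 563/54 = 841/54 ≥ 0, confirming Bessel's inequality. (The deficit equals ||v − Σ <v,e_j> e_j||^2, the squared distance from v to span{e_j}.)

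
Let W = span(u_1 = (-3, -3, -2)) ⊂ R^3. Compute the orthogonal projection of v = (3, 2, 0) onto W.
proj_W(v) = (45/22, 45/22, 15/11)

Set up U = [u_1 | ... | u_1] ∈ R^(3×1). The projector onto W = col(U) is P = U (U^T U)^(-1) U^T.
Compute U^T U =
  [22],
and U^T v = (-15).
Solve U^T U · c = U^T v for the coefficients: c = (-15/22). The projection is proj_W(v) = U c.
Check: (v - proj_W(v)) · u_1 = 0  (should be 0).
Result: proj_W(v) = (45/22, 45/22, 15/11).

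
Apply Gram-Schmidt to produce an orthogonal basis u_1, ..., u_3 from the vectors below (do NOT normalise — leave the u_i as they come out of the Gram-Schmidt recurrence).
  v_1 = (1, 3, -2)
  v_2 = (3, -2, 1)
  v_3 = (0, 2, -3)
Orthogonal basis:
  u_1 = (1, 3, -2)
  u_2 = (47/14, -13/14, 2/7)
  u_3 = (-1/9, -7/9, -11/9)

Apply the Gram-Schmidt recurrence
  u_1 = v_1
  u_i = v_i − Σ_{j<i} ((v_i · u_j) / (u_j · u_j)) · u_j.

Step by step this gives:
  u_1 = (1, 3, -2)
  u_2 = (47/14, -13/14, 2/7)
  u_3 = (-1/9, -7/9, -11/9)

Orthogonality check:
  u_2 · u_1 = 0 (should be 0)
  u_3 · u_1 = 0 (should be 0)
  u_3 · u_2 = 0 (should be 0)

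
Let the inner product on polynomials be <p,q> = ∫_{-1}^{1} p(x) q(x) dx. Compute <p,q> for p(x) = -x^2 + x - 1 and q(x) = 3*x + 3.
<p,q> = -6

Expand the product: p(x)·q(x) = -3*x^3 - 3.
∫_{-1}^{1} of each monomial x^k gives [2/(k+1) if k even, 0 if k odd]. Integrating term-by-term (or equivalently evaluating the antiderivative F(x) = -3*x^4/4 - 3*x at the endpoints):
  F(1) − F(−1) = -15/4 − (9/4) = -6.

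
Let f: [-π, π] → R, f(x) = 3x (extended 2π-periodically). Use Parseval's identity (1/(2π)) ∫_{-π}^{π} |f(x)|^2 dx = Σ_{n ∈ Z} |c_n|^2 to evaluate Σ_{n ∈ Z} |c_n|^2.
Σ |c_n|^2 = 3π^2

Expand and integrate term by term over [-π, π]:
  ∫ (3x)^2 dx = 9·(2π^3/3); ∫ 2·3·(0)·x dx = 0 (odd integrand); ∫ 0^2 dx = 0·2π.
So (1/(2π)) ∫_{-π}^{π} (3x)^2 dx = 9π^2/3 + 0 = 3π^2.
Parseval ⇒ Σ |c_n|^2 = 3π^2.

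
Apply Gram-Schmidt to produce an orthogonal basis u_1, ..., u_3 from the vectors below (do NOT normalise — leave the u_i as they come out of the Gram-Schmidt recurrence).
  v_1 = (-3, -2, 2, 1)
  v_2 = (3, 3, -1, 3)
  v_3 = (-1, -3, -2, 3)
Orthogonal basis:
  u_1 = (-3, -2, 2, 1)
  u_2 = (2/3, 13/9, 5/9, 34/9)
  u_3 = (10/77, -393/154, -471/154, 108/77)

Apply the Gram-Schmidt recurrence
  u_1 = v_1
  u_i = v_i − Σ_{j<i} ((v_i · u_j) / (u_j · u_j)) · u_j.

Step by step this gives:
  u_1 = (-3, -2, 2, 1)
  u_2 = (2/3, 13/9, 5/9, 34/9)
  u_3 = (10/77, -393/154, -471/154, 108/77)

Orthogonality check:
  u_2 · u_1 = 0 (should be 0)
  u_3 · u_1 = 0 (should be 0)
  u_3 · u_2 = 0 (should be 0)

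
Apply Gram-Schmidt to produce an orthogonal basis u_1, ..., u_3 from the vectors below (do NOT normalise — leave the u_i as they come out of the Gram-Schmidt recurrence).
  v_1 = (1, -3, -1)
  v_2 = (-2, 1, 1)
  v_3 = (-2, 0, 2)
Orthogonal basis:
  u_1 = (1, -3, -1)
  u_2 = (-16/11, -7/11, 5/11)
  u_3 = (2/5, -1/5, 1)

Apply the Gram-Schmidt recurrence
  u_1 = v_1
  u_i = v_i − Σ_{j<i} ((v_i · u_j) / (u_j · u_j)) · u_j.

Step by step this gives:
  u_1 = (1, -3, -1)
  u_2 = (-16/11, -7/11, 5/11)
  u_3 = (2/5, -1/5, 1)

Orthogonality check:
  u_2 · u_1 = 0 (should be 0)
  u_3 · u_1 = 0 (should be 0)
  u_3 · u_2 = 0 (should be 0)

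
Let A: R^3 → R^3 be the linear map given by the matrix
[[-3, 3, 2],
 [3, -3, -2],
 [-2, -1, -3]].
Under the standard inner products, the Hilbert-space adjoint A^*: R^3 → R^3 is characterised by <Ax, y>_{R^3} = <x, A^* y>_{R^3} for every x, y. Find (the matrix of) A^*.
A^* = A^T =
[[-3, 3, -2],
 [3, -3, -1],
 [2, -2, -3]]

For real matrices with standard dot products, the defining identity <Ax, y> = <x, A^* y> gives (Ax)^T y = x^T (A^*) y, i.e. x^T A^T y = x^T (A^*) y. Since this holds for all x, y, we must have A^* = A^T. Therefore
A^* =
[[-3, 3, -2],
 [3, -3, -1],
 [2, -2, -3]].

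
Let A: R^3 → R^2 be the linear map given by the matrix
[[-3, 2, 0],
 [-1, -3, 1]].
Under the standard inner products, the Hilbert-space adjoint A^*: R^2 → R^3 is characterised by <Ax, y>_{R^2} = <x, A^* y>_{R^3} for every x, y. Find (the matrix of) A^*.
A^* = A^T =
[[-3, -1],
 [2, -3],
 [0, 1]]

For real matrices with standard dot products, the defining identity <Ax, y> = <x, A^* y> gives (Ax)^T y = x^T (A^*) y, i.e. x^T A^T y = x^T (A^*) y. Since this holds for all x, y, we must have A^* = A^T. Therefore
A^* =
[[-3, -1],
 [2, -3],
 [0, 1]].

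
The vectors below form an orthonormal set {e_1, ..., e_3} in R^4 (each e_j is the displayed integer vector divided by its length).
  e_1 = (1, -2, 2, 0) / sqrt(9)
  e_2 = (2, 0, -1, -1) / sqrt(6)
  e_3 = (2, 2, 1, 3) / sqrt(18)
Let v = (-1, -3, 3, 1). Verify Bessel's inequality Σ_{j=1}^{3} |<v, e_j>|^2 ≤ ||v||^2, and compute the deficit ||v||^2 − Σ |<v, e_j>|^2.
Σ |<v, e_j>|^2 = 59/3; ||v||^2 = 20; deficit = 1/3

Write each e_j = u_j / sqrt(<u_j, u_j>) where u_j is the displayed integer vector. Then <v, e_j> = <v, u_j> / sqrt(<u_j, u_j>), so |<v, e_j>|^2 = <v, u_j>^2 / <u_j, u_j>.
Coefficients: <v, e_1> = 11/sqrt(9), <v, e_2> = -6/sqrt(6), <v, e_3> = -2/sqrt(18).
Square and sum: Σ |<v, e_j>|^2 = 59/3.
Compute ||v||^2 = v·v = 20.
Deficit = 20 − 59/3 = 1/3 ≥ 0, confirming Bessel's inequality. (The deficit equals ||v − Σ <v,e_j> e_j||^2, the squared distance from v to span{e_j}.)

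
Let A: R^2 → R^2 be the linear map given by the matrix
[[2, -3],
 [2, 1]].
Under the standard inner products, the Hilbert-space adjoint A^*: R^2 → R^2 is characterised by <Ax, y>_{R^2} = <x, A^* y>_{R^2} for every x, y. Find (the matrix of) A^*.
A^* = A^T =
[[2, 2],
 [-3, 1]]

For real matrices with standard dot products, the defining identity <Ax, y> = <x, A^* y> gives (Ax)^T y = x^T (A^*) y, i.e. x^T A^T y = x^T (A^*) y. Since this holds for all x, y, we must have A^* = A^T. Therefore
A^* =
[[2, 2],
 [-3, 1]].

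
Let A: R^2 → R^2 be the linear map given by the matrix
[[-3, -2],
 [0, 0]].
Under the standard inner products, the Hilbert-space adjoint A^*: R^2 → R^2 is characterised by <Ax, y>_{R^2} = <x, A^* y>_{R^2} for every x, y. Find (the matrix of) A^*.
A^* = A^T =
[[-3, 0],
 [-2, 0]]

For real matrices with standard dot products, the defining identity <Ax, y> = <x, A^* y> gives (Ax)^T y = x^T (A^*) y, i.e. x^T A^T y = x^T (A^*) y. Since this holds for all x, y, we must have A^* = A^T. Therefore
A^* =
[[-3, 0],
 [-2, 0]].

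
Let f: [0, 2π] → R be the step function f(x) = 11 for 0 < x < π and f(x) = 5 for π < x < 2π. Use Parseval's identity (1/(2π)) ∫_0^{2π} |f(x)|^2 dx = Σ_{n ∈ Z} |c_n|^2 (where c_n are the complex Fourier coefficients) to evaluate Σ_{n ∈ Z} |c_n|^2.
Σ |c_n|^2 = 73

Parseval equates the L^2 energy of f (normalised by 1/(2π)) with the ℓ^2 sum of its Fourier coefficients: (1/(2π)) ∫_0^{2π} |f|^2 = Σ |c_n|^2.
Compute the left side: (1/(2π)) [∫_0^π 11^2 dx + ∫_π^{2π} 5^2 dx] = (1/(2π)) · (121π + 25π) = (121 + 25)/2 = 73.
So Σ_{n ∈ Z} |c_n|^2 = 73.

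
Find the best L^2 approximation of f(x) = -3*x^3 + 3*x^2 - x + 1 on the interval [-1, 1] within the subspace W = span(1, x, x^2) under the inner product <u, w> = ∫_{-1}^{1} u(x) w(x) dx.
g(x) = 3*x^2 - 14*x/5 + 1

The best approximation g ∈ W is the orthogonal projection of f onto W. Writing g = a_0 + a_1 x + a_2 x^2, the coefficients solve the normal equations G · a = b where
  G_{ij} = <φ_i, φ_j> and b_i = <f, φ_i>, with φ_0 = 1, φ_1 = x, φ_2 = x^2.
G =
  [2, 0, 2/3]
  [0, 2/3, 0]
  [2/3, 0, 2/5],
b = (4, -28/15, 28/15).
Solving gives a_0 = 1, a_1 = -14/5, a_2 = 3, so
  g(x) = 3*x^2 - 14*x/5 + 1.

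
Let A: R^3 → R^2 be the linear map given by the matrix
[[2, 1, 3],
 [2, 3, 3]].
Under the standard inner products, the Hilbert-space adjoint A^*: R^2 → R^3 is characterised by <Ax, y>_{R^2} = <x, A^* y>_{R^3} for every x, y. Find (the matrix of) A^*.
A^* = A^T =
[[2, 2],
 [1, 3],
 [3, 3]]

For real matrices with standard dot products, the defining identity <Ax, y> = <x, A^* y> gives (Ax)^T y = x^T (A^*) y, i.e. x^T A^T y = x^T (A^*) y. Since this holds for all x, y, we must have A^* = A^T. Therefore
A^* =
[[2, 2],
 [1, 3],
 [3, 3]].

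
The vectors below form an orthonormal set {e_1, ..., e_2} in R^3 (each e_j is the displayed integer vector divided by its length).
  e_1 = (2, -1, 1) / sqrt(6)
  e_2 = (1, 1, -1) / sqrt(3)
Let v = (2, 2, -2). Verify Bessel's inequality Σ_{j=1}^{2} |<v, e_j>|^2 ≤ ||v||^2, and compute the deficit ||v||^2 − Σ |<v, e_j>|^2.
Σ |<v, e_j>|^2 = 12; ||v||^2 = 12; deficit = 0

Write each e_j = u_j / sqrt(<u_j, u_j>) where u_j is the displayed integer vector. Then <v, e_j> = <v, u_j> / sqrt(<u_j, u_j>), so |<v, e_j>|^2 = <v, u_j>^2 / <u_j, u_j>.
Coefficients: <v, e_1> = 0/sqrt(6), <v, e_2> = 6/sqrt(3).
Square and sum: Σ |<v, e_j>|^2 = 12.
Compute ||v||^2 = v·v = 12.
Deficit = 12 − 12 = 0 ≥ 0, confirming Bessel's inequality. (The deficit equals ||v − Σ <v,e_j> e_j||^2, the squared distance from v to span{e_j}.)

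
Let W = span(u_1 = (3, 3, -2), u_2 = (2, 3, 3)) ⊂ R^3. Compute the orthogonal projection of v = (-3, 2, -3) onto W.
proj_W(v) = (-9/403, -18/31, -969/403)

Set up U = [u_1 | ... | u_2] ∈ R^(3×2). The projector onto W = col(U) is P = U (U^T U)^(-1) U^T.
Compute U^T U =
  [22, 9]
  [9, 22],
and U^T v = (3, -9).
Solve U^T U · c = U^T v for the coefficients: c = (147/403, -225/403). The projection is proj_W(v) = U c.
Check: (v - proj_W(v)) · u_1 = 0  (should be 0).
Check: (v - proj_W(v)) · u_2 = 0  (should be 0).
Result: proj_W(v) = (-9/403, -18/31, -969/403).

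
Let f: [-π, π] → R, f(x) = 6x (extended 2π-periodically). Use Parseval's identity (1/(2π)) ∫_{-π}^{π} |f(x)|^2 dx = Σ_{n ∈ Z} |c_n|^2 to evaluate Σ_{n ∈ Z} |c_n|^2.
Σ |c_n|^2 = 12π^2

Expand and integrate term by term over [-π, π]:
  ∫ (6x)^2 dx = 36·(2π^3/3); ∫ 2·6·(0)·x dx = 0 (odd integrand); ∫ 0^2 dx = 0·2π.
So (1/(2π)) ∫_{-π}^{π} (6x)^2 dx = 36π^2/3 + 0 = 12π^2.
Parseval ⇒ Σ |c_n|^2 = 12π^2.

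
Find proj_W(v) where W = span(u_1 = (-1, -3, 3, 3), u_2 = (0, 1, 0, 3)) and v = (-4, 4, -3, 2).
proj_W(v) = (85/122, 214/61, -255/122, 132/61)

Set up U = [u_1 | ... | u_2] ∈ R^(4×2). The projector onto W = col(U) is P = U (U^T U)^(-1) U^T.
Compute U^T U =
  [28, 6]
  [6, 10],
and U^T v = (-11, 10).
Solve U^T U · c = U^T v for the coefficients: c = (-85/122, 173/122). The projection is proj_W(v) = U c.
Check: (v - proj_W(v)) · u_1 = 0  (should be 0).
Check: (v - proj_W(v)) · u_2 = 0  (should be 0).
Result: proj_W(v) = (85/122, 214/61, -255/122, 132/61).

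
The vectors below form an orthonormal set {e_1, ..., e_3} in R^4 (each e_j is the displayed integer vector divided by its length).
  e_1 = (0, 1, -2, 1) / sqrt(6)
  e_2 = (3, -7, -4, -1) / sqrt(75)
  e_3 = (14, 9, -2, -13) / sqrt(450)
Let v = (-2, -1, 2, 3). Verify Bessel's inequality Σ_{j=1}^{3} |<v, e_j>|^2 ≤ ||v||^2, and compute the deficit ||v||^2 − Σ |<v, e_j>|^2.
Σ |<v, e_j>|^2 = 146/9; ||v||^2 = 18; deficit = 16/9

Write each e_j = u_j / sqrt(<u_j, u_j>) where u_j is the displayed integer vector. Then <v, e_j> = <v, u_j> / sqrt(<u_j, u_j>), so |<v, e_j>|^2 = <v, u_j>^2 / <u_j, u_j>.
Coefficients: <v, e_1> = -2/sqrt(6), <v, e_2> = -10/sqrt(75), <v, e_3> = -80/sqrt(450).
Square and sum: Σ |<v, e_j>|^2 = 146/9.
Compute ||v||^2 = v·v = 18.
Deficit = 18 − 146/9 = 16/9 ≥ 0, confirming Bessel's inequality. (The deficit equals ||v − Σ <v,e_j> e_j||^2, the squared distance from v to span{e_j}.)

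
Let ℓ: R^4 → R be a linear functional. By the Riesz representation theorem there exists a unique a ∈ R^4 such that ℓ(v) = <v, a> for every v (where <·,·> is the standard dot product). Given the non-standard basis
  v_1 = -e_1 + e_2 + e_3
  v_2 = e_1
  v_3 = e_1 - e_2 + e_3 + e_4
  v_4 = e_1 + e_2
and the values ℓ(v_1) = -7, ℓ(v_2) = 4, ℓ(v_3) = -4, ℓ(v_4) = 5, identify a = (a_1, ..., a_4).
a = (4, 1, -4, -3)

Write a = (a_1, ..., a_4) in the standard basis. For each basis vector v_i, ℓ(v_i) = <v_i, a> is a linear equation in the a_j's. Collect the n equations into a matrix system V a = ℓ, where row i of V is v_i (expressed in the standard basis). Since V is invertible (lower-triangular with 1s on the diagonal, up to permutation), solve by back-substitution:
  V =
[[-1, 1, 1, 0],
 [1, 0, 0, 0],
 [1, -1, 1, 1],
 [1, 1, 0, 0]]
  V a = (-7, 4, -4, 5)
Solving gives a = (4, 1, -4, -3).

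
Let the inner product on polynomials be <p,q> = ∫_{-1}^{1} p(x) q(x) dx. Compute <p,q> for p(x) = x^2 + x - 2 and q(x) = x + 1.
<p,q> = -8/3

Expand the product: p(x)·q(x) = x^3 + 2*x^2 - x - 2.
∫_{-1}^{1} of each monomial x^k gives [2/(k+1) if k even, 0 if k odd]. Integrating term-by-term (or equivalently evaluating the antiderivative F(x) = x^4/4 + 2*x^3/3 - x^2/2 - 2*x at the endpoints):
  F(1) − F(−1) = -19/12 − (13/12) = -8/3.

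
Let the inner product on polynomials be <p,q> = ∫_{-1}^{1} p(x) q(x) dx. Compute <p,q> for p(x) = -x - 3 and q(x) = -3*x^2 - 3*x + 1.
<p,q> = 2

Expand the product: p(x)·q(x) = 3*x^3 + 12*x^2 + 8*x - 3.
∫_{-1}^{1} of each monomial x^k gives [2/(k+1) if k even, 0 if k odd]. Integrating term-by-term (or equivalently evaluating the antiderivative F(x) = 3*x^4/4 + 4*x^3 + 4*x^2 - 3*x at the endpoints):
  F(1) − F(−1) = 23/4 − (15/4) = 2.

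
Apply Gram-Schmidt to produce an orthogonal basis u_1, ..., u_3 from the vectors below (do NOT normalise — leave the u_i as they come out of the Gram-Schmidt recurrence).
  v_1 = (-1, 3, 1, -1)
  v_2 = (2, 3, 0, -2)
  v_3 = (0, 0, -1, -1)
Orthogonal basis:
  u_1 = (-1, 3, 1, -1)
  u_2 = (11/4, 3/4, -3/4, -5/4)
  u_3 = (-22/41, -6/41, -35/41, -31/41)

Apply the Gram-Schmidt recurrence
  u_1 = v_1
  u_i = v_i − Σ_{j<i} ((v_i · u_j) / (u_j · u_j)) · u_j.

Step by step this gives:
  u_1 = (-1, 3, 1, -1)
  u_2 = (11/4, 3/4, -3/4, -5/4)
  u_3 = (-22/41, -6/41, -35/41, -31/41)

Orthogonality check:
  u_2 · u_1 = 0 (should be 0)
  u_3 · u_1 = 0 (should be 0)
  u_3 · u_2 = 0 (should be 0)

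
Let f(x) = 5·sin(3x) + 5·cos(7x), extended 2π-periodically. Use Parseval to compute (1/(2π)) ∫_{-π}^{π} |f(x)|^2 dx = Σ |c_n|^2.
Σ |c_n|^2 = 25

Expand |f|^2 and use orthogonality of {sin(nx), cos(mx)} on [-π, π]:
  ∫_{-π}^{π} sin(nx)^2 dx = π, ∫ cos(mx)^2 dx = π, and cross terms integrate to 0.
So ∫_{-π}^{π} f(x)^2 dx = 5^2 · π + 5^2 · π = (25 + 25)π.
Divide by 2π: (25 + 25)/2 = 25.
By Parseval, this equals Σ |c_n|^2.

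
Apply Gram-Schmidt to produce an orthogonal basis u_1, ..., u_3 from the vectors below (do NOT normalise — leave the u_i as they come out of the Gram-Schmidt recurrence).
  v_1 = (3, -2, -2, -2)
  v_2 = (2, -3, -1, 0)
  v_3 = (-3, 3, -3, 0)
Orthogonal basis:
  u_1 = (3, -2, -2, -2)
  u_2 = (0, -5/3, 1/3, 4/3)
  u_3 = (-12/7, 0, -24/7, 6/7)

Apply the Gram-Schmidt recurrence
  u_1 = v_1
  u_i = v_i − Σ_{j<i} ((v_i · u_j) / (u_j · u_j)) · u_j.

Step by step this gives:
  u_1 = (3, -2, -2, -2)
  u_2 = (0, -5/3, 1/3, 4/3)
  u_3 = (-12/7, 0, -24/7, 6/7)

Orthogonality check:
  u_2 · u_1 = 0 (should be 0)
  u_3 · u_1 = 0 (should be 0)
  u_3 · u_2 = 0 (should be 0)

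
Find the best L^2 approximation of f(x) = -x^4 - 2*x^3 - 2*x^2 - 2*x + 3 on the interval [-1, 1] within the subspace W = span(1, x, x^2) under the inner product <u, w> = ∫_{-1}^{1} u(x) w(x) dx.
g(x) = -20*x^2/7 - 16*x/5 + 108/35

The best approximation g ∈ W is the orthogonal projection of f onto W. Writing g = a_0 + a_1 x + a_2 x^2, the coefficients solve the normal equations G · a = b where
  G_{ij} = <φ_i, φ_j> and b_i = <f, φ_i>, with φ_0 = 1, φ_1 = x, φ_2 = x^2.
G =
  [2, 0, 2/3]
  [0, 2/3, 0]
  [2/3, 0, 2/5],
b = (64/15, -32/15, 32/35).
Solving gives a_0 = 108/35, a_1 = -16/5, a_2 = -20/7, so
  g(x) = -20*x^2/7 - 16*x/5 + 108/35.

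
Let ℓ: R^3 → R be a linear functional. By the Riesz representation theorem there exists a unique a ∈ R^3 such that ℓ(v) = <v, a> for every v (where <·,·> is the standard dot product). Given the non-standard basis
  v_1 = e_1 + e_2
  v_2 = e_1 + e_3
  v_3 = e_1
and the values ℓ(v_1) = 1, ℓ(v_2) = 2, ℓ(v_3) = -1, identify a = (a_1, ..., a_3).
a = (-1, 2, 3)

Write a = (a_1, ..., a_3) in the standard basis. For each basis vector v_i, ℓ(v_i) = <v_i, a> is a linear equation in the a_j's. Collect the n equations into a matrix system V a = ℓ, where row i of V is v_i (expressed in the standard basis). Since V is invertible (lower-triangular with 1s on the diagonal, up to permutation), solve by back-substitution:
  V =
[[1, 1, 0],
 [1, 0, 1],
 [1, 0, 0]]
  V a = (1, 2, -1)
Solving gives a = (-1, 2, 3).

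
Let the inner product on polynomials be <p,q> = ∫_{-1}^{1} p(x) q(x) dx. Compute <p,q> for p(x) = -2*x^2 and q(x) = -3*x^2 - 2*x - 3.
<p,q> = 32/5

Expand the product: p(x)·q(x) = 6*x^4 + 4*x^3 + 6*x^2.
∫_{-1}^{1} of each monomial x^k gives [2/(k+1) if k even, 0 if k odd]. Integrating term-by-term (or equivalently evaluating the antiderivative F(x) = 6*x^5/5 + x^4 + 2*x^3 at the endpoints):
  F(1) − F(−1) = 21/5 − (-11/5) = 32/5.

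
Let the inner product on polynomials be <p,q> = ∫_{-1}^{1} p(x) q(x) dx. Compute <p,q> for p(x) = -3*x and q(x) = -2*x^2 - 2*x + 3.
<p,q> = 4

Expand the product: p(x)·q(x) = 6*x^3 + 6*x^2 - 9*x.
∫_{-1}^{1} of each monomial x^k gives [2/(k+1) if k even, 0 if k odd]. Integrating term-by-term (or equivalently evaluating the antiderivative F(x) = 3*x^4/2 + 2*x^3 - 9*x^2/2 at the endpoints):
  F(1) − F(−1) = -1 − (-5) = 4.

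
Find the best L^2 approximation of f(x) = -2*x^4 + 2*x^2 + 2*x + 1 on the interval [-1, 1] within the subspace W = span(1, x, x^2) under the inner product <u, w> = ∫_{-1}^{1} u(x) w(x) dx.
g(x) = 2*x^2/7 + 2*x + 41/35

The best approximation g ∈ W is the orthogonal projection of f onto W. Writing g = a_0 + a_1 x + a_2 x^2, the coefficients solve the normal equations G · a = b where
  G_{ij} = <φ_i, φ_j> and b_i = <f, φ_i>, with φ_0 = 1, φ_1 = x, φ_2 = x^2.
G =
  [2, 0, 2/3]
  [0, 2/3, 0]
  [2/3, 0, 2/5],
b = (38/15, 4/3, 94/105).
Solving gives a_0 = 41/35, a_1 = 2, a_2 = 2/7, so
  g(x) = 2*x^2/7 + 2*x + 41/35.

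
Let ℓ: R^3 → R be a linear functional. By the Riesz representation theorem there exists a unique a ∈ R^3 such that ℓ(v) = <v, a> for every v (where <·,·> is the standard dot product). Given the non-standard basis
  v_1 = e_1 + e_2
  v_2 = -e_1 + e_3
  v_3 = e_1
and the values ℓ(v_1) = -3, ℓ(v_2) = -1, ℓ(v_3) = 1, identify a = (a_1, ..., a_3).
a = (1, -4, 0)

Write a = (a_1, ..., a_3) in the standard basis. For each basis vector v_i, ℓ(v_i) = <v_i, a> is a linear equation in the a_j's. Collect the n equations into a matrix system V a = ℓ, where row i of V is v_i (expressed in the standard basis). Since V is invertible (lower-triangular with 1s on the diagonal, up to permutation), solve by back-substitution:
  V =
[[1, 1, 0],
 [-1, 0, 1],
 [1, 0, 0]]
  V a = (-3, -1, 1)
Solving gives a = (1, -4, 0).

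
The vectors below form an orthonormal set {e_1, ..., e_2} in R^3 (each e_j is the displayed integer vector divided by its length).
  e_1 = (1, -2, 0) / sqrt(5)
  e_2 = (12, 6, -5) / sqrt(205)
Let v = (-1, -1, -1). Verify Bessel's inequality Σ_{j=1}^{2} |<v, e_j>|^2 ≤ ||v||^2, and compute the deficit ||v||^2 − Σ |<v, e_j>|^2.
Σ |<v, e_j>|^2 = 42/41; ||v||^2 = 3; deficit = 81/41

Write each e_j = u_j / sqrt(<u_j, u_j>) where u_j is the displayed integer vector. Then <v, e_j> = <v, u_j> / sqrt(<u_j, u_j>), so |<v, e_j>|^2 = <v, u_j>^2 / <u_j, u_j>.
Coefficients: <v, e_1> = 1/sqrt(5), <v, e_2> = -13/sqrt(205).
Square and sum: Σ |<v, e_j>|^2 = 42/41.
Compute ||v||^2 = v·v = 3.
Deficit = 3 − 42/41 = 81/41 ≥ 0, confirming Bessel's inequality. (The deficit equals ||v − Σ <v,e_j> e_j||^2, the squared distance from v to span{e_j}.)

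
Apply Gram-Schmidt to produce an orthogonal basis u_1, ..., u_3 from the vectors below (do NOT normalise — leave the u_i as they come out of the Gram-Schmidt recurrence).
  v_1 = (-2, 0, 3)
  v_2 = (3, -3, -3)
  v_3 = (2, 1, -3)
Orthogonal basis:
  u_1 = (-2, 0, 3)
  u_2 = (9/13, -3, 6/13)
  u_3 = (3/14, 1/14, 1/7)

Apply the Gram-Schmidt recurrence
  u_1 = v_1
  u_i = v_i − Σ_{j<i} ((v_i · u_j) / (u_j · u_j)) · u_j.

Step by step this gives:
  u_1 = (-2, 0, 3)
  u_2 = (9/13, -3, 6/13)
  u_3 = (3/14, 1/14, 1/7)

Orthogonality check:
  u_2 · u_1 = 0 (should be 0)
  u_3 · u_1 = 0 (should be 0)
  u_3 · u_2 = 0 (should be 0)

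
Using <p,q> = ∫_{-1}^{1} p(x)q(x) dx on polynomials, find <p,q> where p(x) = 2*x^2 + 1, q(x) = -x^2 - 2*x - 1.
<p,q> = -24/5

Expand the product: p(x)·q(x) = -2*x^4 - 4*x^3 - 3*x^2 - 2*x - 1.
∫_{-1}^{1} of each monomial x^k gives [2/(k+1) if k even, 0 if k odd]. Integrating term-by-term (or equivalently evaluating the antiderivative F(x) = -2*x^5/5 - x^4 - x^3 - x^2 - x at the endpoints):
  F(1) − F(−1) = -22/5 − (2/5) = -24/5.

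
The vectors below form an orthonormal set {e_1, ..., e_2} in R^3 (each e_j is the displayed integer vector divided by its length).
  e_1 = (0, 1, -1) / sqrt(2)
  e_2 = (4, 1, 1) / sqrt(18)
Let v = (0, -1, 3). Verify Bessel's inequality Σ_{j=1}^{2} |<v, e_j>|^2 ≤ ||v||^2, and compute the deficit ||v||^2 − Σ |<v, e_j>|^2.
Σ |<v, e_j>|^2 = 74/9; ||v||^2 = 10; deficit = 16/9

Write each e_j = u_j / sqrt(<u_j, u_j>) where u_j is the displayed integer vector. Then <v, e_j> = <v, u_j> / sqrt(<u_j, u_j>), so |<v, e_j>|^2 = <v, u_j>^2 / <u_j, u_j>.
Coefficients: <v, e_1> = -4/sqrt(2), <v, e_2> = 2/sqrt(18).
Square and sum: Σ |<v, e_j>|^2 = 74/9.
Compute ||v||^2 = v·v = 10.
Deficit = 10 − 74/9 = 16/9 ≥ 0, confirming Bessel's inequality. (The deficit equals ||v − Σ <v,e_j> e_j||^2, the squared distance from v to span{e_j}.)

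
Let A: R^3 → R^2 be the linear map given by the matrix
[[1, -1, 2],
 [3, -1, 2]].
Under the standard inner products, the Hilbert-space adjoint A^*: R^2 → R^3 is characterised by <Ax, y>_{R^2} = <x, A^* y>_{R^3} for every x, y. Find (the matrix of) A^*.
A^* = A^T =
[[1, 3],
 [-1, -1],
 [2, 2]]

For real matrices with standard dot products, the defining identity <Ax, y> = <x, A^* y> gives (Ax)^T y = x^T (A^*) y, i.e. x^T A^T y = x^T (A^*) y. Since this holds for all x, y, we must have A^* = A^T. Therefore
A^* =
[[1, 3],
 [-1, -1],
 [2, 2]].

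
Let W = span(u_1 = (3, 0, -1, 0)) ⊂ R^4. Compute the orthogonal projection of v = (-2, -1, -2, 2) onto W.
proj_W(v) = (-6/5, 0, 2/5, 0)

Set up U = [u_1 | ... | u_1] ∈ R^(4×1). The projector onto W = col(U) is P = U (U^T U)^(-1) U^T.
Compute U^T U =
  [10],
and U^T v = (-4).
Solve U^T U · c = U^T v for the coefficients: c = (-2/5). The projection is proj_W(v) = U c.
Check: (v - proj_W(v)) · u_1 = 0  (should be 0).
Result: proj_W(v) = (-6/5, 0, 2/5, 0).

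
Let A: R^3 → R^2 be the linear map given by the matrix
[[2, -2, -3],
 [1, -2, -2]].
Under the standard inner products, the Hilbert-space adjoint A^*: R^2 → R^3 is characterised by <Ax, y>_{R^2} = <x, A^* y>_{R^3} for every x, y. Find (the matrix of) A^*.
A^* = A^T =
[[2, 1],
 [-2, -2],
 [-3, -2]]

For real matrices with standard dot products, the defining identity <Ax, y> = <x, A^* y> gives (Ax)^T y = x^T (A^*) y, i.e. x^T A^T y = x^T (A^*) y. Since this holds for all x, y, we must have A^* = A^T. Therefore
A^* =
[[2, 1],
 [-2, -2],
 [-3, -2]].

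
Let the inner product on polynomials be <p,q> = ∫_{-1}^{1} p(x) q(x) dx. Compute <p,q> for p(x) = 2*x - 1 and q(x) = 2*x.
<p,q> = 8/3

Expand the product: p(x)·q(x) = 4*x^2 - 2*x.
∫_{-1}^{1} of each monomial x^k gives [2/(k+1) if k even, 0 if k odd]. Integrating term-by-term (or equivalently evaluating the antiderivative F(x) = 4*x^3/3 - x^2 at the endpoints):
  F(1) − F(−1) = 1/3 − (-7/3) = 8/3.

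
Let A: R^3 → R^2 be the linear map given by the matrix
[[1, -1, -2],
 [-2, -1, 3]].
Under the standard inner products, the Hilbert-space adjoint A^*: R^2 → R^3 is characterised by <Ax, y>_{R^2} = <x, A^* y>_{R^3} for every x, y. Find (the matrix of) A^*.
A^* = A^T =
[[1, -2],
 [-1, -1],
 [-2, 3]]

For real matrices with standard dot products, the defining identity <Ax, y> = <x, A^* y> gives (Ax)^T y = x^T (A^*) y, i.e. x^T A^T y = x^T (A^*) y. Since this holds for all x, y, we must have A^* = A^T. Therefore
A^* =
[[1, -2],
 [-1, -1],
 [-2, 3]].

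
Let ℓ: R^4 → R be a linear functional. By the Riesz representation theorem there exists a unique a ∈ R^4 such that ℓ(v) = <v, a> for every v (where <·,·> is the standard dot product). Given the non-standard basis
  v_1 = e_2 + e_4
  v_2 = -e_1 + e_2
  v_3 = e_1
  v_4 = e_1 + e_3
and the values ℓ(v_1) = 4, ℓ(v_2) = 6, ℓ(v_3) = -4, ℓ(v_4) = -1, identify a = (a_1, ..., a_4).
a = (-4, 2, 3, 2)

Write a = (a_1, ..., a_4) in the standard basis. For each basis vector v_i, ℓ(v_i) = <v_i, a> is a linear equation in the a_j's. Collect the n equations into a matrix system V a = ℓ, where row i of V is v_i (expressed in the standard basis). Since V is invertible (lower-triangular with 1s on the diagonal, up to permutation), solve by back-substitution:
  V =
[[0, 1, 0, 1],
 [-1, 1, 0, 0],
 [1, 0, 0, 0],
 [1, 0, 1, 0]]
  V a = (4, 6, -4, -1)
Solving gives a = (-4, 2, 3, 2).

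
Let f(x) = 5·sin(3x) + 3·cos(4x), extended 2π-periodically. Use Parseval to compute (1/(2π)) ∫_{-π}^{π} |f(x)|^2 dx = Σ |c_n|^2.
Σ |c_n|^2 = 17

Expand |f|^2 and use orthogonality of {sin(nx), cos(mx)} on [-π, π]:
  ∫_{-π}^{π} sin(nx)^2 dx = π, ∫ cos(mx)^2 dx = π, and cross terms integrate to 0.
So ∫_{-π}^{π} f(x)^2 dx = 5^2 · π + 3^2 · π = (25 + 9)π.
Divide by 2π: (25 + 9)/2 = 17.
By Parseval, this equals Σ |c_n|^2.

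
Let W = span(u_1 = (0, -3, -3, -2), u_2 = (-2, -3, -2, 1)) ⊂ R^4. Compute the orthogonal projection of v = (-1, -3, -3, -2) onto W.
proj_W(v) = (-88/227, -735/227, -691/227, -358/227)

Set up U = [u_1 | ... | u_2] ∈ R^(4×2). The projector onto W = col(U) is P = U (U^T U)^(-1) U^T.
Compute U^T U =
  [22, 13]
  [13, 18],
and U^T v = (22, 15).
Solve U^T U · c = U^T v for the coefficients: c = (201/227, 44/227). The projection is proj_W(v) = U c.
Check: (v - proj_W(v)) · u_1 = 0  (should be 0).
Check: (v - proj_W(v)) · u_2 = 0  (should be 0).
Result: proj_W(v) = (-88/227, -735/227, -691/227, -358/227).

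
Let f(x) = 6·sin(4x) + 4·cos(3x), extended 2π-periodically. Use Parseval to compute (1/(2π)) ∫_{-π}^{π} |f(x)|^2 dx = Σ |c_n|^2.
Σ |c_n|^2 = 26

Expand |f|^2 and use orthogonality of {sin(nx), cos(mx)} on [-π, π]:
  ∫_{-π}^{π} sin(nx)^2 dx = π, ∫ cos(mx)^2 dx = π, and cross terms integrate to 0.
So ∫_{-π}^{π} f(x)^2 dx = 6^2 · π + 4^2 · π = (36 + 16)π.
Divide by 2π: (36 + 16)/2 = 26.
By Parseval, this equals Σ |c_n|^2.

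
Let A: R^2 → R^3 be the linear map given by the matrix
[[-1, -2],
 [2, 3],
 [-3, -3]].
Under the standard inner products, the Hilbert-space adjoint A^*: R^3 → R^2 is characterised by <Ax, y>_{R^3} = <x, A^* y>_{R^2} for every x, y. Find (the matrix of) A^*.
A^* = A^T =
[[-1, 2, -3],
 [-2, 3, -3]]

For real matrices with standard dot products, the defining identity <Ax, y> = <x, A^* y> gives (Ax)^T y = x^T (A^*) y, i.e. x^T A^T y = x^T (A^*) y. Since this holds for all x, y, we must have A^* = A^T. Therefore
A^* =
[[-1, 2, -3],
 [-2, 3, -3]].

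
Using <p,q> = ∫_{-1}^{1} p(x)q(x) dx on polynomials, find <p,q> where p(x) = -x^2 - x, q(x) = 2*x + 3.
<p,q> = -10/3

Expand the product: p(x)·q(x) = -2*x^3 - 5*x^2 - 3*x.
∫_{-1}^{1} of each monomial x^k gives [2/(k+1) if k even, 0 if k odd]. Integrating term-by-term (or equivalently evaluating the antiderivative F(x) = -x^4/2 - 5*x^3/3 - 3*x^2/2 at the endpoints):
  F(1) − F(−1) = -11/3 − (-1/3) = -10/3.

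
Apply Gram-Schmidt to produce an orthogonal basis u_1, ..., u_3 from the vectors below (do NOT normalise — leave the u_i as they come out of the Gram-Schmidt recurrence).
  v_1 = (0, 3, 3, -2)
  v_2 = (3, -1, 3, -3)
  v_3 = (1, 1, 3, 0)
Orthogonal basis:
  u_1 = (0, 3, 3, -2)
  u_2 = (3, -29/11, 15/11, -21/11)
  u_3 = (89/236, -21/236, 255/236, 351/236)

Apply the Gram-Schmidt recurrence
  u_1 = v_1
  u_i = v_i − Σ_{j<i} ((v_i · u_j) / (u_j · u_j)) · u_j.

Step by step this gives:
  u_1 = (0, 3, 3, -2)
  u_2 = (3, -29/11, 15/11, -21/11)
  u_3 = (89/236, -21/236, 255/236, 351/236)

Orthogonality check:
  u_2 · u_1 = 0 (should be 0)
  u_3 · u_1 = 0 (should be 0)
  u_3 · u_2 = 0 (should be 0)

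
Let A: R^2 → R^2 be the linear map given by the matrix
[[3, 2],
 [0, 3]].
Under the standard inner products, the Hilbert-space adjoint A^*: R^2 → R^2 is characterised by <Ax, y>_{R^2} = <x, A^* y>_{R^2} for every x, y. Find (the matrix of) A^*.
A^* = A^T =
[[3, 0],
 [2, 3]]

For real matrices with standard dot products, the defining identity <Ax, y> = <x, A^* y> gives (Ax)^T y = x^T (A^*) y, i.e. x^T A^T y = x^T (A^*) y. Since this holds for all x, y, we must have A^* = A^T. Therefore
A^* =
[[3, 0],
 [2, 3]].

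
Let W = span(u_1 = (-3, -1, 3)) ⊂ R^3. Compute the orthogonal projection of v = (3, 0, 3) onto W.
proj_W(v) = (0, 0, 0)

Set up U = [u_1 | ... | u_1] ∈ R^(3×1). The projector onto W = col(U) is P = U (U^T U)^(-1) U^T.
Compute U^T U =
  [19],
and U^T v = (0).
Solve U^T U · c = U^T v for the coefficients: c = (0). The projection is proj_W(v) = U c.
Check: (v - proj_W(v)) · u_1 = 0  (should be 0).
Result: proj_W(v) = (0, 0, 0).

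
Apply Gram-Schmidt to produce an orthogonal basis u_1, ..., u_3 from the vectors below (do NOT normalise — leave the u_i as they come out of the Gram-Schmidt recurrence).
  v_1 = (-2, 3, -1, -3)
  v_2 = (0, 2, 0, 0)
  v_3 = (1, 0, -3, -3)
Orthogonal basis:
  u_1 = (-2, 3, -1, -3)
  u_2 = (12/23, 28/23, 6/23, 18/23)
  u_3 = (17/7, 0, -16/7, -6/7)

Apply the Gram-Schmidt recurrence
  u_1 = v_1
  u_i = v_i − Σ_{j<i} ((v_i · u_j) / (u_j · u_j)) · u_j.

Step by step this gives:
  u_1 = (-2, 3, -1, -3)
  u_2 = (12/23, 28/23, 6/23, 18/23)
  u_3 = (17/7, 0, -16/7, -6/7)

Orthogonality check:
  u_2 · u_1 = 0 (should be 0)
  u_3 · u_1 = 0 (should be 0)
  u_3 · u_2 = 0 (should be 0)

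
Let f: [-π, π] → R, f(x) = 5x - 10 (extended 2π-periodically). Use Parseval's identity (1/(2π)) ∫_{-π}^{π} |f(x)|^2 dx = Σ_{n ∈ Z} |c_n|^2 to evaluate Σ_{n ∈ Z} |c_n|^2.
Σ |c_n|^2 = 25π^2/3 + 100

Expand and integrate term by term over [-π, π]:
  ∫ (5x)^2 dx = 25·(2π^3/3); ∫ 2·5·(-10)·x dx = 0 (odd integrand); ∫ (-10)^2 dx = 100·2π.
So (1/(2π)) ∫_{-π}^{π} (5x - 10)^2 dx = 25π^2/3 + 100 = 25π^2/3 + 100.
Parseval ⇒ Σ |c_n|^2 = 25π^2/3 + 100.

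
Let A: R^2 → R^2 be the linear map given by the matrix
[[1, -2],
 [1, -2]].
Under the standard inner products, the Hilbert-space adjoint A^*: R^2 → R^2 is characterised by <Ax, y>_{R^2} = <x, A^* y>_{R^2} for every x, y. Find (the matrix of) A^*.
A^* = A^T =
[[1, 1],
 [-2, -2]]

For real matrices with standard dot products, the defining identity <Ax, y> = <x, A^* y> gives (Ax)^T y = x^T (A^*) y, i.e. x^T A^T y = x^T (A^*) y. Since this holds for all x, y, we must have A^* = A^T. Therefore
A^* =
[[1, 1],
 [-2, -2]].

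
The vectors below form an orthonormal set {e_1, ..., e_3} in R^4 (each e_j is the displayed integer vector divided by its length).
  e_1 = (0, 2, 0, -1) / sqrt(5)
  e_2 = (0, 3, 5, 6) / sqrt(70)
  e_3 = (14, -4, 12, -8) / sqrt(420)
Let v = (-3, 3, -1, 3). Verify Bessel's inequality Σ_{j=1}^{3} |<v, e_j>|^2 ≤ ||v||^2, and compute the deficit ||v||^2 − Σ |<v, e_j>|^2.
Σ |<v, e_j>|^2 = 28; ||v||^2 = 28; deficit = 0

Write each e_j = u_j / sqrt(<u_j, u_j>) where u_j is the displayed integer vector. Then <v, e_j> = <v, u_j> / sqrt(<u_j, u_j>), so |<v, e_j>|^2 = <v, u_j>^2 / <u_j, u_j>.
Coefficients: <v, e_1> = 3/sqrt(5), <v, e_2> = 22/sqrt(70), <v, e_3> = -90/sqrt(420).
Square and sum: Σ |<v, e_j>|^2 = 28.
Compute ||v||^2 = v·v = 28.
Deficit = 28 − 28 = 0 ≥ 0, confirming Bessel's inequality. (The deficit equals ||v − Σ <v,e_j> e_j||^2, the squared distance from v to span{e_j}.)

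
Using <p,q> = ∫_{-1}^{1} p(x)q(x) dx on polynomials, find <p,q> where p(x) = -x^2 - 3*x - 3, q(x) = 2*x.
<p,q> = -4

Expand the product: p(x)·q(x) = -2*x^3 - 6*x^2 - 6*x.
∫_{-1}^{1} of each monomial x^k gives [2/(k+1) if k even, 0 if k odd]. Integrating term-by-term (or equivalently evaluating the antiderivative F(x) = -x^4/2 - 2*x^3 - 3*x^2 at the endpoints):
  F(1) − F(−1) = -11/2 − (-3/2) = -4.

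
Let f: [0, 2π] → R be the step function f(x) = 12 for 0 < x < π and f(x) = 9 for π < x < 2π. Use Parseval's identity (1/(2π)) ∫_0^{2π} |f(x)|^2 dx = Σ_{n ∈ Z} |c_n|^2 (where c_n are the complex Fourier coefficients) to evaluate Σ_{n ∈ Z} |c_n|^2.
Σ |c_n|^2 = 225/2

Parseval equates the L^2 energy of f (normalised by 1/(2π)) with the ℓ^2 sum of its Fourier coefficients: (1/(2π)) ∫_0^{2π} |f|^2 = Σ |c_n|^2.
Compute the left side: (1/(2π)) [∫_0^π 12^2 dx + ∫_π^{2π} 9^2 dx] = (1/(2π)) · (144π + 81π) = (144 + 81)/2 = 225/2.
So Σ_{n ∈ Z} |c_n|^2 = 225/2.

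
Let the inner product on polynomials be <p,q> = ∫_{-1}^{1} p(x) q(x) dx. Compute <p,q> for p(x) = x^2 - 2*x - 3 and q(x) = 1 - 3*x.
<p,q> = -4/3

Expand the product: p(x)·q(x) = -3*x^3 + 7*x^2 + 7*x - 3.
∫_{-1}^{1} of each monomial x^k gives [2/(k+1) if k even, 0 if k odd]. Integrating term-by-term (or equivalently evaluating the antiderivative F(x) = -3*x^4/4 + 7*x^3/3 + 7*x^2/2 - 3*x at the endpoints):
  F(1) − F(−1) = 25/12 − (41/12) = -4/3.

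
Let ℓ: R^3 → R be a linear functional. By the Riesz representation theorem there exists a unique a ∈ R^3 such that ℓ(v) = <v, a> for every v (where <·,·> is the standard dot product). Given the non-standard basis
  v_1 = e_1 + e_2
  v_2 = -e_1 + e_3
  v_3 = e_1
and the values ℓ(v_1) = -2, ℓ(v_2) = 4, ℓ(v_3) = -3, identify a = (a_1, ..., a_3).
a = (-3, 1, 1)

Write a = (a_1, ..., a_3) in the standard basis. For each basis vector v_i, ℓ(v_i) = <v_i, a> is a linear equation in the a_j's. Collect the n equations into a matrix system V a = ℓ, where row i of V is v_i (expressed in the standard basis). Since V is invertible (lower-triangular with 1s on the diagonal, up to permutation), solve by back-substitution:
  V =
[[1, 1, 0],
 [-1, 0, 1],
 [1, 0, 0]]
  V a = (-2, 4, -3)
Solving gives a = (-3, 1, 1).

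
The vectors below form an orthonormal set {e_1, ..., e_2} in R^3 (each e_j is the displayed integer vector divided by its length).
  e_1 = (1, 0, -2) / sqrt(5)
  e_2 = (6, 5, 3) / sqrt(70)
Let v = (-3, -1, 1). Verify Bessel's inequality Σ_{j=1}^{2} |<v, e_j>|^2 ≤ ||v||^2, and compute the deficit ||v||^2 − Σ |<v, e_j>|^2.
Σ |<v, e_j>|^2 = 75/7; ||v||^2 = 11; deficit = 2/7

Write each e_j = u_j / sqrt(<u_j, u_j>) where u_j is the displayed integer vector. Then <v, e_j> = <v, u_j> / sqrt(<u_j, u_j>), so |<v, e_j>|^2 = <v, u_j>^2 / <u_j, u_j>.
Coefficients: <v, e_1> = -5/sqrt(5), <v, e_2> = -20/sqrt(70).
Square and sum: Σ |<v, e_j>|^2 = 75/7.
Compute ||v||^2 = v·v = 11.
Deficit = 11 − 75/7 = 2/7 ≥ 0, confirming Bessel's inequality. (The deficit equals ||v − Σ <v,e_j> e_j||^2, the squared distance from v to span{e_j}.)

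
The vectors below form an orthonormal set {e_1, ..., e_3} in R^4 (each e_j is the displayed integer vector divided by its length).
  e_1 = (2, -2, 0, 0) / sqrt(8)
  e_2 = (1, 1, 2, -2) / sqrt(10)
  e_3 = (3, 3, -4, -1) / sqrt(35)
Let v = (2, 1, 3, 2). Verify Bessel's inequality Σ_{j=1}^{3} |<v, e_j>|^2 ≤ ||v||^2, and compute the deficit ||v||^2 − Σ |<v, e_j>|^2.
Σ |<v, e_j>|^2 = 26/7; ||v||^2 = 18; deficit = 100/7

Write each e_j = u_j / sqrt(<u_j, u_j>) where u_j is the displayed integer vector. Then <v, e_j> = <v, u_j> / sqrt(<u_j, u_j>), so |<v, e_j>|^2 = <v, u_j>^2 / <u_j, u_j>.
Coefficients: <v, e_1> = 2/sqrt(8), <v, e_2> = 5/sqrt(10), <v, e_3> = -5/sqrt(35).
Square and sum: Σ |<v, e_j>|^2 = 26/7.
Compute ||v||^2 = v·v = 18.
Deficit = 18 − 26/7 = 100/7 ≥ 0, confirming Bessel's inequality. (The deficit equals ||v − Σ <v,e_j> e_j||^2, the squared distance from v to span{e_j}.)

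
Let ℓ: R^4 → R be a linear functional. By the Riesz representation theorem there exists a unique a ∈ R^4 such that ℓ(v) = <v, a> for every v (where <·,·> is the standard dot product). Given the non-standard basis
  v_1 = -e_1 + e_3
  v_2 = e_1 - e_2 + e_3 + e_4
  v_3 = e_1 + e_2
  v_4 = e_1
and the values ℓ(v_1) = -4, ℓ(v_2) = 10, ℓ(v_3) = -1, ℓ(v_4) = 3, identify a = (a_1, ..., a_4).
a = (3, -4, -1, 4)

Write a = (a_1, ..., a_4) in the standard basis. For each basis vector v_i, ℓ(v_i) = <v_i, a> is a linear equation in the a_j's. Collect the n equations into a matrix system V a = ℓ, where row i of V is v_i (expressed in the standard basis). Since V is invertible (lower-triangular with 1s on the diagonal, up to permutation), solve by back-substitution:
  V =
[[-1, 0, 1, 0],
 [1, -1, 1, 1],
 [1, 1, 0, 0],
 [1, 0, 0, 0]]
  V a = (-4, 10, -1, 3)
Solving gives a = (3, -4, -1, 4).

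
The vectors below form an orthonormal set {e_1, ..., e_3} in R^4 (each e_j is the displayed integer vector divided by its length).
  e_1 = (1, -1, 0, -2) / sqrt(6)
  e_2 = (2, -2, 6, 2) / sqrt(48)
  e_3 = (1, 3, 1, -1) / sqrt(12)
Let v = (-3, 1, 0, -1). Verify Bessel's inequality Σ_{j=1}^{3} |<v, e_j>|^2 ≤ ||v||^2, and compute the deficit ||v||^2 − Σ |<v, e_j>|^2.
Σ |<v, e_j>|^2 = 17/6; ||v||^2 = 11; deficit = 49/6

Write each e_j = u_j / sqrt(<u_j, u_j>) where u_j is the displayed integer vector. Then <v, e_j> = <v, u_j> / sqrt(<u_j, u_j>), so |<v, e_j>|^2 = <v, u_j>^2 / <u_j, u_j>.
Coefficients: <v, e_1> = -2/sqrt(6), <v, e_2> = -10/sqrt(48), <v, e_3> = 1/sqrt(12).
Square and sum: Σ |<v, e_j>|^2 = 17/6.
Compute ||v||^2 = v·v = 11.
Deficit = 11 − 17/6 = 49/6 ≥ 0, confirming Bessel's inequality. (The deficit equals ||v − Σ <v,e_j> e_j||^2, the squared distance from v to span{e_j}.)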